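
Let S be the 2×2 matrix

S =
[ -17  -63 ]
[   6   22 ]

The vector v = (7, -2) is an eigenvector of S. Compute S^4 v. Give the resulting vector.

First find the eigenvalue: Sv = (7, -2) = 1·(7, -2), so λ = 1.
Then S^4 v = λ^4·v = 1^4·(7, -2) = 1·(7, -2) = (7, -2).

(7, -2)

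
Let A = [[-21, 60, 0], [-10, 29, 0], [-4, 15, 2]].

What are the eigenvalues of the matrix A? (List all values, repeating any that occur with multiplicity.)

The characteristic polynomial is p(μ) = det(μI - A).
Expanding along the first row, p(μ) = μ^3 - 10μ^2 + 7μ + 18.
Rational-root test: μ = -1 gives p(-1) = 0.
Dividing by (μ + 1) leaves μ^2 - 11μ + 18.
The quadratic factors as (μ - 2)·(μ - 9).
Eigenvalues: -1, 2, 9.

-1, 2, 9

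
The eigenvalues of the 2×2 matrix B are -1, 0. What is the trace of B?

trace(B) is the sum of the eigenvalues: (-1) + (0) = -1.

-1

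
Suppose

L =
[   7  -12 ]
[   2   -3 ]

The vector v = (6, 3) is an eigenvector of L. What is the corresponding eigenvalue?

Compute Lv: L·(6, 3) = (6, 3).
Since Lv = λv, compare component 1: 6 = λ·6, so λ = 1.

1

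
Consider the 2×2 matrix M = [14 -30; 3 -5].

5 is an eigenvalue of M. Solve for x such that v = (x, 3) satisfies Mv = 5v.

10

We need (M - 5I)v = 0.
M - 5I = [[9, -30], [3, -10]].
Row 1: (9)·x + (-30)·3 = 0
Row 2: (3)·x + (-10)·3 = 0
Solving gives x = 10.
Check: M·(10, 3) = (50, 15) = 5·(10, 3).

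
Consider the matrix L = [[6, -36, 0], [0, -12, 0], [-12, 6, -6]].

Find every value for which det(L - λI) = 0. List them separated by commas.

-12, -6, 6

Set up det(λI - L) = 0.
Expanding the 3×3 determinant: p(λ) = λ^3 + 12λ^2 - 36λ - 432.
Since p(6) = 0, λ = 6 is a root.
Factor out (λ - 6): p(λ) = (λ - 6)·(λ^2 + 18λ + 72).
The quadratic factors as (λ + 12)·(λ + 6).
Eigenvalues: -12, -6, 6.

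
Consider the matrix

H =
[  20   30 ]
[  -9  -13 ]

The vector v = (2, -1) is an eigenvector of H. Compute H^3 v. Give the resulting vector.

(250, -125)

First find the eigenvalue: Hv = (10, -5) = 5·(2, -1), so λ = 5.
Then H^3 v = λ^3·v = 5^3·(2, -1) = 125·(2, -1) = (250, -125).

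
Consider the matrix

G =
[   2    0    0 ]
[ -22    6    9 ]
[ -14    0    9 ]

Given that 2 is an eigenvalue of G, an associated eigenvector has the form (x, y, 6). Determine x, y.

3, 3

We need (G - 2I)v = 0.
G - 2I = [[0, 0, 0], [-22, 4, 9], [-14, 0, 7]].
Row 1: (0)·x + (0)·y + (0)·6 = 0
Row 2: (-22)·x + (4)·y + (9)·6 = 0
Row 3: (-14)·x + (0)·y + (7)·6 = 0
Solving gives x = 3, y = 3.
Check: G·(3, 3, 6) = (6, 6, 12) = 2·(3, 3, 6).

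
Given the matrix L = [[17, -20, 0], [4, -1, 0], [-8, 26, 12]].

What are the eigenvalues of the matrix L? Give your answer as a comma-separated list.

Set up det(sI - L) = 0.
Expanding the 3×3 determinant: p(s) = s^3 - 28s^2 + 255s - 756.
Since p(9) = 0, s = 9 is a root.
Factor out (s - 9): p(s) = (s - 9)·(s^2 - 19s + 84).
The quadratic factors as (s - 7)·(s - 12).
Eigenvalues: 7, 9, 12.

7, 9, 12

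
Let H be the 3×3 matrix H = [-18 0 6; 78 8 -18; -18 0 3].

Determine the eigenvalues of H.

-9, -6, 8

The characteristic polynomial is p(λ) = det(λI - H).
Cofactor expansion gives p(λ) = λ^3 + 7λ^2 - 66λ - 432.
Since p(-6) = 0, λ = -6 is a root.
Factor out (λ + 6): p(λ) = (λ + 6)·(λ^2 + λ - 72).
The quadratic factors as (λ + 9)·(λ - 8).
Eigenvalues: -9, -6, 8.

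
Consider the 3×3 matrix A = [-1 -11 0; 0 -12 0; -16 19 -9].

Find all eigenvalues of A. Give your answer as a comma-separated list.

Set up det(λI - A) = 0.
Expanding the 3×3 determinant: p(λ) = λ^3 + 22λ^2 + 129λ + 108.
Try λ = -1: p(-1) = 0, so -1 is a root.
Factor out (λ + 1): p(λ) = (λ + 1)·(λ^2 + 21λ + 108).
The quadratic factors as (λ + 12)·(λ + 9).
Eigenvalues: -12, -9, -1.

-12, -9, -1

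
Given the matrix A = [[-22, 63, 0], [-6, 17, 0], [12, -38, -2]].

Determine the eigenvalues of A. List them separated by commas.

The characteristic polynomial is p(t) = det(tI - A).
Cofactor expansion gives p(t) = t^3 + 7t^2 + 14t + 8.
Try t = -1: p(-1) = 0, so -1 is a root.
Factor out (t + 1): p(t) = (t + 1)·(t^2 + 6t + 8).
The quadratic factors as (t + 4)·(t + 2).
Eigenvalues: -4, -2, -1.

-4, -2, -1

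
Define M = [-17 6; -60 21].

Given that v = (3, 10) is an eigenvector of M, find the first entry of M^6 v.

2187

First find the eigenvalue: Mv = (9, 30) = 3·(3, 10), so λ = 3.
Then M^6 v = λ^6·v = 3^6·(3, 10) = 729·(3, 10) = (2187, 7290).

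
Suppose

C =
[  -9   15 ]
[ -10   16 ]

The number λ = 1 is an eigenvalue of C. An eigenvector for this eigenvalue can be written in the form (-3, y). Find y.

We need (C - 1I)v = 0.
C - 1I = [[-10, 15], [-10, 15]].
Row 1: (-10)·-3 + (15)·y = 0
Row 2: (-10)·-3 + (15)·y = 0
Solving gives y = -2.
Check: C·(-3, -2) = (-3, -2) = 1·(-3, -2).

-2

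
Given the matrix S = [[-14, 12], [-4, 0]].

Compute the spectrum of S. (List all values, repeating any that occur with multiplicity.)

-8, -6

det(S - λI) = (-14 - λ)(0 - λ) - (12)·(-4) = λ^2 + 14λ + 48.
This factors as (λ + 8)·(λ + 6) = 0.
Eigenvalues: -8, -6.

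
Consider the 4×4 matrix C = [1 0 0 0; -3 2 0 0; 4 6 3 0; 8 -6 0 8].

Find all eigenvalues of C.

1, 2, 3, 8

C is lower triangular, so its eigenvalues are the diagonal entries.
Diagonal: 1, 2, 3, 8.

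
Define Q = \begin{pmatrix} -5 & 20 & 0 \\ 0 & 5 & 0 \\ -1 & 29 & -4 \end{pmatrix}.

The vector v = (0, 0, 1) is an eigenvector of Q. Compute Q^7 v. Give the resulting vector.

(0, 0, -16384)

First find the eigenvalue: Qv = (0, 0, -4) = -4·(0, 0, 1), so λ = -4.
Then Q^7 v = λ^7·v = (-4)^7·(0, 0, 1) = -16384·(0, 0, 1) = (0, 0, -16384).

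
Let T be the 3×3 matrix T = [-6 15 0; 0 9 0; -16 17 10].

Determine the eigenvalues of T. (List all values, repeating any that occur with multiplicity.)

Set up det(λI - T) = 0.
Cofactor expansion gives p(λ) = λ^3 - 13λ^2 - 24λ + 540.
Try λ = 10: p(10) = 0, so 10 is a root.
Factor out (λ - 10): p(λ) = (λ - 10)·(λ^2 - 3λ - 54).
The quadratic factors as (λ + 6)·(λ - 9).
Eigenvalues: -6, 9, 10.

-6, 9, 10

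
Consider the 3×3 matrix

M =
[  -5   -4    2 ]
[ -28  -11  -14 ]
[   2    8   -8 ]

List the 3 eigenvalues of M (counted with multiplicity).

-11, -9, -4

Compute the characteristic polynomial p(s) = det(sI - M).
Expanding along the first row, p(s) = s^3 + 24s^2 + 179s + 396.
Try s = -4: p(-4) = 0, so -4 is a root.
Factor out (s + 4): p(s) = (s + 4)·(s^2 + 20s + 99).
The quadratic factors as (s + 11)·(s + 9).
Eigenvalues: -11, -9, -4.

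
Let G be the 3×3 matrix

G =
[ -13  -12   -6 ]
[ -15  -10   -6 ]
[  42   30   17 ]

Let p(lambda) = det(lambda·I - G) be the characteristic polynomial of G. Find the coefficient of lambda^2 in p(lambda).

6

The coefficient of lambda^2 of det(lambda·I - G) is −trace(G).
trace(G) = (-13) + (-10) + (17) = -6, so the coefficient is 6.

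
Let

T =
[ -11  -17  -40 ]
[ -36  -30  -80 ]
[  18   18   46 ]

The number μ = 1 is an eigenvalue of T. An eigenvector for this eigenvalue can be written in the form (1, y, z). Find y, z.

4, -2

We need (T - 1I)v = 0.
T - 1I = [[-12, -17, -40], [-36, -31, -80], [18, 18, 45]].
Row 1: (-12)·1 + (-17)·y + (-40)·z = 0
Row 2: (-36)·1 + (-31)·y + (-80)·z = 0
Row 3: (18)·1 + (18)·y + (45)·z = 0
Solving gives y = 4, z = -2.
Check: T·(1, 4, -2) = (1, 4, -2) = 1·(1, 4, -2).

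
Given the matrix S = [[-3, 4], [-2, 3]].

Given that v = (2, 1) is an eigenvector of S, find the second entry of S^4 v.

1

First find the eigenvalue: Sv = (-2, -1) = -1·(2, 1), so λ = -1.
Then S^4 v = λ^4·v = (-1)^4·(2, 1) = 1·(2, 1) = (2, 1).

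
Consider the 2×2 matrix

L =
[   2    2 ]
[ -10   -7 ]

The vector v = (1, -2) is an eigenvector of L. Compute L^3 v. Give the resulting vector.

(-8, 16)

First find the eigenvalue: Lv = (-2, 4) = -2·(1, -2), so λ = -2.
Then L^3 v = λ^3·v = (-2)^3·(1, -2) = -8·(1, -2) = (-8, 16).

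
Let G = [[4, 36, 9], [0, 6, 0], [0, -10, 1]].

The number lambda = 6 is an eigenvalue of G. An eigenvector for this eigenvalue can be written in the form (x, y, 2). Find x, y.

We need (G - 6I)v = 0.
G - 6I = [[-2, 36, 9], [0, 0, 0], [0, -10, -5]].
Row 1: (-2)·x + (36)·y + (9)·2 = 0
Row 2: (0)·x + (0)·y + (0)·2 = 0
Row 3: (0)·x + (-10)·y + (-5)·2 = 0
Solving gives x = -9, y = -1.
Check: G·(-9, -1, 2) = (-54, -6, 12) = 6·(-9, -1, 2).

-9, -1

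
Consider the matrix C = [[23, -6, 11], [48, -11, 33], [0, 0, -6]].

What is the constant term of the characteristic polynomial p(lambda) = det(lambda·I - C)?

p(0) = det(0·I − C) = det(−C) = (−1)^3·det(C).
det(C) = -210, so p(0) = 210.

210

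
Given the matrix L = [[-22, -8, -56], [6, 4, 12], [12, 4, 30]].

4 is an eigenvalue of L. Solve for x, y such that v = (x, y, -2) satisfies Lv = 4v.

We need (L - 4I)v = 0.
L - 4I = [[-26, -8, -56], [6, 0, 12], [12, 4, 26]].
Row 1: (-26)·x + (-8)·y + (-56)·-2 = 0
Row 2: (6)·x + (0)·y + (12)·-2 = 0
Row 3: (12)·x + (4)·y + (26)·-2 = 0
Solving gives x = 4, y = 1.
Check: L·(4, 1, -2) = (16, 4, -8) = 4·(4, 1, -2).

4, 1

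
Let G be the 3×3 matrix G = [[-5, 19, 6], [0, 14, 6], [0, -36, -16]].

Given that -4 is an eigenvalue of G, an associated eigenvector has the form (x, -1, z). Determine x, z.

We need (G + 4I)v = 0.
G + 4I = [[-1, 19, 6], [0, 18, 6], [0, -36, -12]].
Row 1: (-1)·x + (19)·-1 + (6)·z = 0
Row 2: (0)·x + (18)·-1 + (6)·z = 0
Row 3: (0)·x + (-36)·-1 + (-12)·z = 0
Solving gives x = -1, z = 3.
Check: G·(-1, -1, 3) = (4, 4, -12) = -4·(-1, -1, 3).

-1, 3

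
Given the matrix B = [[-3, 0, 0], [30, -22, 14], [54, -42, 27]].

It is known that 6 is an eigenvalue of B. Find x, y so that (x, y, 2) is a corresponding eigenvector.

0, 1

We need (B - 6I)v = 0.
B - 6I = [[-9, 0, 0], [30, -28, 14], [54, -42, 21]].
Row 1: (-9)·x + (0)·y + (0)·2 = 0
Row 2: (30)·x + (-28)·y + (14)·2 = 0
Row 3: (54)·x + (-42)·y + (21)·2 = 0
Solving gives x = 0, y = 1.
Check: B·(0, 1, 2) = (0, 6, 12) = 6·(0, 1, 2).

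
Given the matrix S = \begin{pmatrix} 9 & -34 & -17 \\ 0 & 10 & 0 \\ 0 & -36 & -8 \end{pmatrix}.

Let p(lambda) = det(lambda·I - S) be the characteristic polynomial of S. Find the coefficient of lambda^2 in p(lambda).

The coefficient of lambda^2 of det(lambda·I - S) is −trace(S).
trace(S) = (9) + (10) + (-8) = 11, so the coefficient is -11.

-11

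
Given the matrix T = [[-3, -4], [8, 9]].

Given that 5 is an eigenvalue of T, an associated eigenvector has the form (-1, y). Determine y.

We need (T - 5I)v = 0.
T - 5I = [[-8, -4], [8, 4]].
Row 1: (-8)·-1 + (-4)·y = 0
Row 2: (8)·-1 + (4)·y = 0
Solving gives y = 2.
Check: T·(-1, 2) = (-5, 10) = 5·(-1, 2).

2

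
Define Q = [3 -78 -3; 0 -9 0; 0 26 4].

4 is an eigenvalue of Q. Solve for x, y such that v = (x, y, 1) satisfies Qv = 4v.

We need (Q - 4I)v = 0.
Q - 4I = [[-1, -78, -3], [0, -13, 0], [0, 26, 0]].
Row 1: (-1)·x + (-78)·y + (-3)·1 = 0
Row 2: (0)·x + (-13)·y + (0)·1 = 0
Row 3: (0)·x + (26)·y + (0)·1 = 0
Solving gives x = -3, y = 0.
Check: Q·(-3, 0, 1) = (-12, 0, 4) = 4·(-3, 0, 1).

-3, 0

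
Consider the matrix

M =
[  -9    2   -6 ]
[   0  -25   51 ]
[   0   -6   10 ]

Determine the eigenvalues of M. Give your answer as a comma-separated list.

Set up det(tI - M) = 0.
Expanding the 3×3 determinant: p(t) = t^3 + 24t^2 + 191t + 504.
Rational-root test: t = -8 gives p(-8) = 0.
Factor out (t + 8): p(t) = (t + 8)·(t^2 + 16t + 63).
The quadratic factors as (t + 9)·(t + 7).
Eigenvalues: -9, -8, -7.

-9, -8, -7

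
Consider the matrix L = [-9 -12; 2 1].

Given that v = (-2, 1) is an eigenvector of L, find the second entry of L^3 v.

First find the eigenvalue: Lv = (6, -3) = -3·(-2, 1), so λ = -3.
Then L^3 v = λ^3·v = (-3)^3·(-2, 1) = -27·(-2, 1) = (54, -27).

-27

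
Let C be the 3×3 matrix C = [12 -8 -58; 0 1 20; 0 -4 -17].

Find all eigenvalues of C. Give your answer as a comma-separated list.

-9, -7, 12

The characteristic polynomial is p(s) = det(sI - C).
Expanding along the first row, p(s) = s^3 + 4s^2 - 129s - 756.
Since p(-7) = 0, s = -7 is a root.
Factor out (s + 7): p(s) = (s + 7)·(s^2 - 3s - 108).
The quadratic factors as (s + 9)·(s - 12).
Eigenvalues: -9, -7, 12.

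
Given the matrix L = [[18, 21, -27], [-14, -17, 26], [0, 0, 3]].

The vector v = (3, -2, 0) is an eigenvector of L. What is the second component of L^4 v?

-512

First find the eigenvalue: Lv = (12, -8, 0) = 4·(3, -2, 0), so λ = 4.
Then L^4 v = λ^4·v = 4^4·(3, -2, 0) = 256·(3, -2, 0) = (768, -512, 0).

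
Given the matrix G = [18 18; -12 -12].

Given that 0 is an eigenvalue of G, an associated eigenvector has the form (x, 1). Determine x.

-1

We need (G)v = 0.
G = [[18, 18], [-12, -12]].
Row 1: (18)·x + (18)·1 = 0
Row 2: (-12)·x + (-12)·1 = 0
Solving gives x = -1.
Check: G·(-1, 1) = (0, 0) = 0·(-1, 1).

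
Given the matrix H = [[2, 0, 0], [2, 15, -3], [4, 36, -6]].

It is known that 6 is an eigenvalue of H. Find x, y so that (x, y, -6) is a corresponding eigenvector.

0, -2

We need (H - 6I)v = 0.
H - 6I = [[-4, 0, 0], [2, 9, -3], [4, 36, -12]].
Row 1: (-4)·x + (0)·y + (0)·-6 = 0
Row 2: (2)·x + (9)·y + (-3)·-6 = 0
Row 3: (4)·x + (36)·y + (-12)·-6 = 0
Solving gives x = 0, y = -2.
Check: H·(0, -2, -6) = (0, -12, -36) = 6·(0, -2, -6).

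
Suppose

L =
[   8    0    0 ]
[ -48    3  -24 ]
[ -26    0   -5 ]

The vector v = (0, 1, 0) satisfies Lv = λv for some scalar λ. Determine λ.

Compute Lv: L·(0, 1, 0) = (0, 3, 0).
Since Lv = λv, compare component 2: 3 = λ·1, so λ = 3.

3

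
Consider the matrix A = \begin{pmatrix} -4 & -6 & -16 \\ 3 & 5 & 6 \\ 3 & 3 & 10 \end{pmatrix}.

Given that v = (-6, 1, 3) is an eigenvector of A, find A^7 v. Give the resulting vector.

(-468750, 78125, 234375)

First find the eigenvalue: Av = (-30, 5, 15) = 5·(-6, 1, 3), so λ = 5.
Then A^7 v = λ^7·v = 5^7·(-6, 1, 3) = 78125·(-6, 1, 3) = (-468750, 78125, 234375).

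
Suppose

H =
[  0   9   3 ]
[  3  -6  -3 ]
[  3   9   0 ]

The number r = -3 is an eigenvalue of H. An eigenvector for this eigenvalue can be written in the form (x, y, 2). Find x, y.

We need (H + 3I)v = 0.
H + 3I = [[3, 9, 3], [3, -3, -3], [3, 9, 3]].
Row 1: (3)·x + (9)·y + (3)·2 = 0
Row 2: (3)·x + (-3)·y + (-3)·2 = 0
Row 3: (3)·x + (9)·y + (3)·2 = 0
Solving gives x = 1, y = -1.
Check: H·(1, -1, 2) = (-3, 3, -6) = -3·(1, -1, 2).

1, -1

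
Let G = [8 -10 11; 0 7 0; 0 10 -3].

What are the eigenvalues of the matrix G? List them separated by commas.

-3, 7, 8

Set up det(μI - G) = 0.
Cofactor expansion gives p(μ) = μ^3 - 12μ^2 + 11μ + 168.
Try μ = -3: p(-3) = 0, so -3 is a root.
Dividing by (μ + 3) leaves μ^2 - 15μ + 56.
The quadratic factors as (μ - 7)·(μ - 8).
Eigenvalues: -3, 7, 8.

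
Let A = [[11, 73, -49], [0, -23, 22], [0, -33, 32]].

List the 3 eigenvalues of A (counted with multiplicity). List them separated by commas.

Compute the characteristic polynomial p(t) = det(tI - A).
Expanding along the first row, p(t) = t^3 - 20t^2 + 89t + 110.
Try t = -1: p(-1) = 0, so -1 is a root.
Factor out (t + 1): p(t) = (t + 1)·(t^2 - 21t + 110).
The quadratic factors as (t - 10)·(t - 11).
Eigenvalues: -1, 10, 11.

-1, 10, 11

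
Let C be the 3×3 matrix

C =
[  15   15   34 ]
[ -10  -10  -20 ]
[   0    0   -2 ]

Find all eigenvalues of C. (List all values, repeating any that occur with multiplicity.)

-2, 0, 5

Set up det(rI - C) = 0.
Expanding the 3×3 determinant: p(r) = r^3 - 3r^2 - 10r.
Since p(-2) = 0, r = -2 is a root.
Dividing by (r + 2) leaves r^2 - 5r.
The quadratic factors as r·(r - 5).
Eigenvalues: -2, 0, 5.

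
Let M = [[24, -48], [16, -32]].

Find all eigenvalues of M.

det(M - sI) = (24 - s)(-32 - s) - (-48)·(16) = s^2 + 8s.
This factors as (s + 8)·s = 0.
Eigenvalues: -8, 0.

-8, 0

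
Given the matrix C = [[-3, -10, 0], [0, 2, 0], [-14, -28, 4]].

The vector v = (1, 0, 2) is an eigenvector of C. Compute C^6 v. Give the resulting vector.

First find the eigenvalue: Cv = (-3, 0, -6) = -3·(1, 0, 2), so λ = -3.
Then C^6 v = λ^6·v = (-3)^6·(1, 0, 2) = 729·(1, 0, 2) = (729, 0, 1458).

(729, 0, 1458)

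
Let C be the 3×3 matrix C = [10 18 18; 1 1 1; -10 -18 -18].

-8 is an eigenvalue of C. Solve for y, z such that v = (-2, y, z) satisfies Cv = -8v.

We need (C + 8I)v = 0.
C + 8I = [[18, 18, 18], [1, 9, 1], [-10, -18, -10]].
Row 1: (18)·-2 + (18)·y + (18)·z = 0
Row 2: (1)·-2 + (9)·y + (1)·z = 0
Row 3: (-10)·-2 + (-18)·y + (-10)·z = 0
Solving gives y = 0, z = 2.
Check: C·(-2, 0, 2) = (16, 0, -16) = -8·(-2, 0, 2).

0, 2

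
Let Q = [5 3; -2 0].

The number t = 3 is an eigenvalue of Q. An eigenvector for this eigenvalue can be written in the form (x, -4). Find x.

6

We need (Q - 3I)v = 0.
Q - 3I = [[2, 3], [-2, -3]].
Row 1: (2)·x + (3)·-4 = 0
Row 2: (-2)·x + (-3)·-4 = 0
Solving gives x = 6.
Check: Q·(6, -4) = (18, -12) = 3·(6, -4).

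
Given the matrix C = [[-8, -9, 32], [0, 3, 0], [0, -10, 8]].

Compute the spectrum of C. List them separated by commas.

Compute the characteristic polynomial p(t) = det(tI - C).
Expanding the 3×3 determinant: p(t) = t^3 - 3t^2 - 64t + 192.
Rational-root test: t = 3 gives p(3) = 0.
Factor out (t - 3): p(t) = (t - 3)·(t^2 - 64).
The quadratic factors as (t + 8)·(t - 8).
Eigenvalues: -8, 3, 8.

-8, 3, 8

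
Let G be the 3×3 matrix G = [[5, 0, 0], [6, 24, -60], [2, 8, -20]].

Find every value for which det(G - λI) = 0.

The characteristic polynomial is p(lambda) = det(lambda·I - G).
Cofactor expansion gives p(lambda) = lambda^3 - 9·lambda^2 + 20·lambda.
Try lambda = 4: p(4) = 0, so 4 is a root.
Dividing by (lambda - 4) leaves lambda^2 - 5·lambda.
The quadratic factors as lambda·(lambda - 5).
Eigenvalues: 0, 4, 5.

0, 4, 5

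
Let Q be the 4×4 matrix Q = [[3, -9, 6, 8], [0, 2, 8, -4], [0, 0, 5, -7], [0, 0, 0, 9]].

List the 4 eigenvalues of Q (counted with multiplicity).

Q is upper triangular, so its eigenvalues are the diagonal entries.
Diagonal: 3, 2, 5, 9.

2, 3, 5, 9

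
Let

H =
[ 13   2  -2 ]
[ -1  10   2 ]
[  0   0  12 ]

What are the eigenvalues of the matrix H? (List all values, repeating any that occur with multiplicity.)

11, 12, 12

The characteristic polynomial is p(λ) = det(λI - H).
Cofactor expansion gives p(λ) = λ^3 - 35λ^2 + 408λ - 1584.
Since p(11) = 0, λ = 11 is a root.
Factor out (λ - 11): p(λ) = (λ - 11)·(λ^2 - 24λ + 144).
The quadratic factor is (λ - 12)^2.
Eigenvalues: 11, 12, 12.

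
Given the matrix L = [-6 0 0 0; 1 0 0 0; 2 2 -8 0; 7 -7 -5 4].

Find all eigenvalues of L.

-8, -6, 0, 4

L is lower triangular, so its eigenvalues are the diagonal entries.
Diagonal: -6, 0, -8, 4.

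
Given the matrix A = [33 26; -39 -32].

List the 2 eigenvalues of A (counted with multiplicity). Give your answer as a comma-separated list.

-6, 7

det(A - lambda·I) = (33 - lambda)(-32 - lambda) - (26)·(-39) = lambda^2 - lambda - 42.
This factors as (lambda + 6)·(lambda - 7) = 0.
Eigenvalues: -6, 7.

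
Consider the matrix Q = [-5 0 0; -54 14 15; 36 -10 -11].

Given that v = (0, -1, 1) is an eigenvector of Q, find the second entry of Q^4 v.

-1

First find the eigenvalue: Qv = (0, 1, -1) = -1·(0, -1, 1), so λ = -1.
Then Q^4 v = λ^4·v = (-1)^4·(0, -1, 1) = 1·(0, -1, 1) = (0, -1, 1).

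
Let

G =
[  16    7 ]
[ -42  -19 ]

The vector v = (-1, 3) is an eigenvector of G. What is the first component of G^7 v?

78125

First find the eigenvalue: Gv = (5, -15) = -5·(-1, 3), so λ = -5.
Then G^7 v = λ^7·v = (-5)^7·(-1, 3) = -78125·(-1, 3) = (78125, -234375).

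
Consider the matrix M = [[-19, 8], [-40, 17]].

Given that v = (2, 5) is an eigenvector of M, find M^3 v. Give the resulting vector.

(2, 5)

First find the eigenvalue: Mv = (2, 5) = 1·(2, 5), so λ = 1.
Then M^3 v = λ^3·v = 1^3·(2, 5) = 1·(2, 5) = (2, 5).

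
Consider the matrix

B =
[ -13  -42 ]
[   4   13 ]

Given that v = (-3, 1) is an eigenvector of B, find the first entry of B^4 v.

First find the eigenvalue: Bv = (-3, 1) = 1·(-3, 1), so λ = 1.
Then B^4 v = λ^4·v = 1^4·(-3, 1) = 1·(-3, 1) = (-3, 1).

-3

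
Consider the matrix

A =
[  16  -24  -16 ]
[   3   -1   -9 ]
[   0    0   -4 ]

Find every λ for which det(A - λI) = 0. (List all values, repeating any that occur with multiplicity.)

-4, 7, 8

Compute the characteristic polynomial p(t) = det(tI - A).
Expanding along the first row, p(t) = t^3 - 11t^2 - 4t + 224.
Rational-root test: t = -4 gives p(-4) = 0.
Dividing by (t + 4) leaves t^2 - 15t + 56.
The quadratic factors as (t - 7)·(t - 8).
Eigenvalues: -4, 7, 8.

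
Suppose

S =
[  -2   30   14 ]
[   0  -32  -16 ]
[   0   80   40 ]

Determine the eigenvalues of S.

-2, 0, 8

Compute the characteristic polynomial p(s) = det(sI - S).
Expanding the 3×3 determinant: p(s) = s^3 - 6s^2 - 16s.
Rational-root test: s = 0 gives p(0) = 0.
Factor out s: p(s) = s·(s^2 - 6s - 16).
The quadratic factors as (s + 2)·(s - 8).
Eigenvalues: -2, 0, 8.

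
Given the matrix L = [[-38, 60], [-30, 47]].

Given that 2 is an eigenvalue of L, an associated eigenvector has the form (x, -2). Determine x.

We need (L - 2I)v = 0.
L - 2I = [[-40, 60], [-30, 45]].
Row 1: (-40)·x + (60)·-2 = 0
Row 2: (-30)·x + (45)·-2 = 0
Solving gives x = -3.
Check: L·(-3, -2) = (-6, -4) = 2·(-3, -2).

-3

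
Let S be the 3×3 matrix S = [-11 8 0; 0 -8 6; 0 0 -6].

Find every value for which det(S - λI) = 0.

S is upper triangular, so its eigenvalues are the diagonal entries.
Diagonal: -11, -8, -6.

-11, -8, -6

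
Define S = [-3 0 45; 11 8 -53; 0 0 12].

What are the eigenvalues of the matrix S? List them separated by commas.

-3, 8, 12

Set up det(μI - S) = 0.
Cofactor expansion gives p(μ) = μ^3 - 17μ^2 + 36μ + 288.
Since p(-3) = 0, μ = -3 is a root.
Dividing by (μ + 3) leaves μ^2 - 20μ + 96.
The quadratic factors as (μ - 8)·(μ - 12).
Eigenvalues: -3, 8, 12.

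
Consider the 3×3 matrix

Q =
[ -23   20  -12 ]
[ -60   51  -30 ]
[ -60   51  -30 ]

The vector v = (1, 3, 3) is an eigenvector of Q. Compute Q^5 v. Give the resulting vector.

First find the eigenvalue: Qv = (1, 3, 3) = 1·(1, 3, 3), so λ = 1.
Then Q^5 v = λ^5·v = 1^5·(1, 3, 3) = 1·(1, 3, 3) = (1, 3, 3).

(1, 3, 3)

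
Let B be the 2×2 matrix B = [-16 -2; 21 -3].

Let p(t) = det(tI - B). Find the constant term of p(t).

90

p(t) = t^2 + 19t + 90.
The constant term is 90.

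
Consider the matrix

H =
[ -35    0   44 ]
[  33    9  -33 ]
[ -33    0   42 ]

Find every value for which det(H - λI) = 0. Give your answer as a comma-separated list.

The characteristic polynomial is p(μ) = det(μI - H).
Expanding along the first row, p(μ) = μ^3 - 16μ^2 + 45μ + 162.
Since p(9) = 0, μ = 9 is a root.
Factor out (μ - 9): p(μ) = (μ - 9)·(μ^2 - 7μ - 18).
The quadratic factors as (μ + 2)·(μ - 9).
Eigenvalues: -2, 9, 9.

-2, 9, 9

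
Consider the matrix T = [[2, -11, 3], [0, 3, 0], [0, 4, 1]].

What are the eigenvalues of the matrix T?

1, 2, 3

The characteristic polynomial is p(s) = det(sI - T).
Expanding along the first row, p(s) = s^3 - 6s^2 + 11s - 6.
Try s = 1: p(1) = 0, so 1 is a root.
Factor out (s - 1): p(s) = (s - 1)·(s^2 - 5s + 6).
The quadratic factors as (s - 2)·(s - 3).
Eigenvalues: 1, 2, 3.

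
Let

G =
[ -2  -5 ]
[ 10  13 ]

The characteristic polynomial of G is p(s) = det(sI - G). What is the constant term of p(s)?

24

p(s) = s^2 - 11s + 24.
The constant term is 24.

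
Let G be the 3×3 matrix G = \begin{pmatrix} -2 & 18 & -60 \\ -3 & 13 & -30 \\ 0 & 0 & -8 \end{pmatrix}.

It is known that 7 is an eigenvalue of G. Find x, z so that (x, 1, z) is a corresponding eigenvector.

2, 0

We need (G - 7I)v = 0.
G - 7I = [[-9, 18, -60], [-3, 6, -30], [0, 0, -15]].
Row 1: (-9)·x + (18)·1 + (-60)·z = 0
Row 2: (-3)·x + (6)·1 + (-30)·z = 0
Row 3: (0)·x + (0)·1 + (-15)·z = 0
Solving gives x = 2, z = 0.
Check: G·(2, 1, 0) = (14, 7, 0) = 7·(2, 1, 0).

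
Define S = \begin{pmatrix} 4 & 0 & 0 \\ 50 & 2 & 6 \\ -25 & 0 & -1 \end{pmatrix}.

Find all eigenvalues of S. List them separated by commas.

-1, 2, 4

The characteristic polynomial is p(λ) = det(λI - S).
Expanding along the first row, p(λ) = λ^3 - 5λ^2 + 2λ + 8.
Since p(4) = 0, λ = 4 is a root.
Dividing by (λ - 4) leaves λ^2 - λ - 2.
The quadratic factors as (λ + 1)·(λ - 2).
Eigenvalues: -1, 2, 4.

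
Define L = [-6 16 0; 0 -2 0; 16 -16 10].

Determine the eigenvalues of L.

Set up det(rI - L) = 0.
Expanding the 3×3 determinant: p(r) = r^3 - 2r^2 - 68r - 120.
Since p(-2) = 0, r = -2 is a root.
Factor out (r + 2): p(r) = (r + 2)·(r^2 - 4r - 60).
The quadratic factors as (r + 6)·(r - 10).
Eigenvalues: -6, -2, 10.

-6, -2, 10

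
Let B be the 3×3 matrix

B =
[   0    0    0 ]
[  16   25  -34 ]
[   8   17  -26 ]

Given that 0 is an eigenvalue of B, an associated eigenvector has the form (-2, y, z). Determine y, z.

4, 2

We need (B)v = 0.
B = [[0, 0, 0], [16, 25, -34], [8, 17, -26]].
Row 1: (0)·-2 + (0)·y + (0)·z = 0
Row 2: (16)·-2 + (25)·y + (-34)·z = 0
Row 3: (8)·-2 + (17)·y + (-26)·z = 0
Solving gives y = 4, z = 2.
Check: B·(-2, 4, 2) = (0, 0, 0) = 0·(-2, 4, 2).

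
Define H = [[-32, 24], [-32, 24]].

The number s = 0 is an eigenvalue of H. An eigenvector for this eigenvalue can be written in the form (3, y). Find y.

We need (H)v = 0.
H = [[-32, 24], [-32, 24]].
Row 1: (-32)·3 + (24)·y = 0
Row 2: (-32)·3 + (24)·y = 0
Solving gives y = 4.
Check: H·(3, 4) = (0, 0) = 0·(3, 4).

4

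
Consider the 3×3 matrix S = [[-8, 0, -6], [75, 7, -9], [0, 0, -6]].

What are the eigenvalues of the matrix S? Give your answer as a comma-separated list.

The characteristic polynomial is p(s) = det(sI - S).
Expanding along the first row, p(s) = s^3 + 7s^2 - 50s - 336.
Since p(-6) = 0, s = -6 is a root.
Dividing by (s + 6) leaves s^2 + s - 56.
The quadratic factors as (s + 8)·(s - 7).
Eigenvalues: -8, -6, 7.

-8, -6, 7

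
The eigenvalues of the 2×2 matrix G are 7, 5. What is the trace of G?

trace(G) is the sum of the eigenvalues: (7) + (5) = 12.

12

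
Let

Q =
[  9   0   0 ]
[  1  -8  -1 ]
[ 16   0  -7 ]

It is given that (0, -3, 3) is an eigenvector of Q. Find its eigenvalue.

-7

Compute Qv: Q·(0, -3, 3) = (0, 21, -21).
Since Qv = λv, compare component 2: 21 = λ·-3, so λ = -7.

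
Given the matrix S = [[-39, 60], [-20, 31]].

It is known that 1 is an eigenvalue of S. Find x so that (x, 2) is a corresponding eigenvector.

3

We need (S - 1I)v = 0.
S - 1I = [[-40, 60], [-20, 30]].
Row 1: (-40)·x + (60)·2 = 0
Row 2: (-20)·x + (30)·2 = 0
Solving gives x = 3.
Check: S·(3, 2) = (3, 2) = 1·(3, 2).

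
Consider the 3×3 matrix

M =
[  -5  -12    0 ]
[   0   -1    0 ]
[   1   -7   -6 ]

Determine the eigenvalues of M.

Compute the characteristic polynomial p(t) = det(tI - M).
Expanding along the first row, p(t) = t^3 + 12t^2 + 41t + 30.
Rational-root test: t = -6 gives p(-6) = 0.
Dividing by (t + 6) leaves t^2 + 6t + 5.
The quadratic factors as (t + 5)·(t + 1).
Eigenvalues: -6, -5, -1.

-6, -5, -1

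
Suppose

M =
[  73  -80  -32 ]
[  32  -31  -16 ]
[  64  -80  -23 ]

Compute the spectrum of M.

Set up det(tI - M) = 0.
Expanding the 3×3 determinant: p(t) = t^3 - 19t^2 + 99t - 81.
Try t = 1: p(1) = 0, so 1 is a root.
Dividing by (t - 1) leaves t^2 - 18t + 81.
The quadratic factor is (t - 9)^2.
Eigenvalues: 1, 9, 9.

1, 9, 9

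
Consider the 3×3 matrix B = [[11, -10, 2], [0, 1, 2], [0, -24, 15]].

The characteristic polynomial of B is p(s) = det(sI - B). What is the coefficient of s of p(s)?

p(s) = s^3 - 27s^2 + 239s - 693.
The coefficient of s is 239.

239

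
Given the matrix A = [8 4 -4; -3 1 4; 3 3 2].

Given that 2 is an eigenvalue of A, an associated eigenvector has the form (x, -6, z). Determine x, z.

We need (A - 2I)v = 0.
A - 2I = [[6, 4, -4], [-3, -1, 4], [3, 3, 0]].
Row 1: (6)·x + (4)·-6 + (-4)·z = 0
Row 2: (-3)·x + (-1)·-6 + (4)·z = 0
Row 3: (3)·x + (3)·-6 + (0)·z = 0
Solving gives x = 6, z = 3.
Check: A·(6, -6, 3) = (12, -12, 6) = 2·(6, -6, 3).

6, 3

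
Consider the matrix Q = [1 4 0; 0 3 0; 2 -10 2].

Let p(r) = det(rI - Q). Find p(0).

p(0) = det(0·I − Q) = det(−Q) = (−1)^3·det(Q).
det(Q) = 6, so p(0) = -6.

-6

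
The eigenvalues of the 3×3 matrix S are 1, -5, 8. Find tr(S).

trace(S) is the sum of the eigenvalues: (1) + (-5) + (8) = 4.

4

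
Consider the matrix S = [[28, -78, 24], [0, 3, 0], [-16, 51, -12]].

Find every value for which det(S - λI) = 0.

3, 4, 12

Compute the characteristic polynomial p(lambda) = det(lambda·I - S).
Expanding along the first row, p(lambda) = lambda^3 - 19·lambda^2 + 96·lambda - 144.
Since p(3) = 0, lambda = 3 is a root.
Dividing by (lambda - 3) leaves lambda^2 - 16·lambda + 48.
The quadratic factors as (lambda - 4)·(lambda - 12).
Eigenvalues: 3, 4, 12.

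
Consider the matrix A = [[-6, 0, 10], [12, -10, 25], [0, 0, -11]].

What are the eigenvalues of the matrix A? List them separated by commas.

-11, -10, -6

Compute the characteristic polynomial p(μ) = det(μI - A).
Expanding the 3×3 determinant: p(μ) = μ^3 + 27μ^2 + 236μ + 660.
Rational-root test: μ = -6 gives p(-6) = 0.
Factor out (μ + 6): p(μ) = (μ + 6)·(μ^2 + 21μ + 110).
The quadratic factors as (μ + 11)·(μ + 10).
Eigenvalues: -11, -10, -6.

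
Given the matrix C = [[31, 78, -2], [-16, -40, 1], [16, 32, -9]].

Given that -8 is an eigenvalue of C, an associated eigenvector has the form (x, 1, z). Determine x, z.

-2, 0

We need (C + 8I)v = 0.
C + 8I = [[39, 78, -2], [-16, -32, 1], [16, 32, -1]].
Row 1: (39)·x + (78)·1 + (-2)·z = 0
Row 2: (-16)·x + (-32)·1 + (1)·z = 0
Row 3: (16)·x + (32)·1 + (-1)·z = 0
Solving gives x = -2, z = 0.
Check: C·(-2, 1, 0) = (16, -8, 0) = -8·(-2, 1, 0).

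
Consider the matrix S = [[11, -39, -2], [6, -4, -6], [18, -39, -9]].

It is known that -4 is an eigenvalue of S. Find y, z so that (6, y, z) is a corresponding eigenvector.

2, 6

We need (S + 4I)v = 0.
S + 4I = [[15, -39, -2], [6, 0, -6], [18, -39, -5]].
Row 1: (15)·6 + (-39)·y + (-2)·z = 0
Row 2: (6)·6 + (0)·y + (-6)·z = 0
Row 3: (18)·6 + (-39)·y + (-5)·z = 0
Solving gives y = 2, z = 6.
Check: S·(6, 2, 6) = (-24, -8, -24) = -4·(6, 2, 6).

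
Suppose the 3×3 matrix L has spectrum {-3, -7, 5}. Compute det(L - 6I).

If L has eigenvalues -3, -7, 5, then L - 6I has eigenvalues -9, -13, -1.
det(L - 6I) = (-9) · (-13) · (-1) = -117.

-117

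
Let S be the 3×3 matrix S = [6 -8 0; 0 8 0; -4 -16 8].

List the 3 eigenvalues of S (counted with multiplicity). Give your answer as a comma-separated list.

6, 8, 8

Set up det(λI - S) = 0.
Expanding along the first row, p(λ) = λ^3 - 22λ^2 + 160λ - 384.
Since p(6) = 0, λ = 6 is a root.
Dividing by (λ - 6) leaves λ^2 - 16λ + 64.
The quadratic factor is (λ - 8)^2.
Eigenvalues: 6, 8, 8.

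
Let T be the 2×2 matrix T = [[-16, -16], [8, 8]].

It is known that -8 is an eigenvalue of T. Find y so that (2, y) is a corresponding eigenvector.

We need (T + 8I)v = 0.
T + 8I = [[-8, -16], [8, 16]].
Row 1: (-8)·2 + (-16)·y = 0
Row 2: (8)·2 + (16)·y = 0
Solving gives y = -1.
Check: T·(2, -1) = (-16, 8) = -8·(2, -1).

-1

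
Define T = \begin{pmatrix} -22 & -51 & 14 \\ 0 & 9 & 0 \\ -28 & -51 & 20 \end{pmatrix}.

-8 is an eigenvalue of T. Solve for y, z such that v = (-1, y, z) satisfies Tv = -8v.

We need (T + 8I)v = 0.
T + 8I = [[-14, -51, 14], [0, 17, 0], [-28, -51, 28]].
Row 1: (-14)·-1 + (-51)·y + (14)·z = 0
Row 2: (0)·-1 + (17)·y + (0)·z = 0
Row 3: (-28)·-1 + (-51)·y + (28)·z = 0
Solving gives y = 0, z = -1.
Check: T·(-1, 0, -1) = (8, 0, 8) = -8·(-1, 0, -1).

0, -1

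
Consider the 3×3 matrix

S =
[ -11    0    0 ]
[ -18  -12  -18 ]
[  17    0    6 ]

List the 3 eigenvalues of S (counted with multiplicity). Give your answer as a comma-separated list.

Set up det(rI - S) = 0.
Cofactor expansion gives p(r) = r^3 + 17r^2 - 6r - 792.
Rational-root test: r = 6 gives p(6) = 0.
Factor out (r - 6): p(r) = (r - 6)·(r^2 + 23r + 132).
The quadratic factors as (r + 12)·(r + 11).
Eigenvalues: -12, -11, 6.

-12, -11, 6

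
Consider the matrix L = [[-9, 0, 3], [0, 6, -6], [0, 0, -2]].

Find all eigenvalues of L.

L is upper triangular, so its eigenvalues are the diagonal entries.
Diagonal: -9, 6, -2.

-9, -2, 6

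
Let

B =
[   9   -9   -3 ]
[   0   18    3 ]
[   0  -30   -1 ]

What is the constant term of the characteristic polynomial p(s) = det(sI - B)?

-648

p(0) = det(0·I − B) = det(−B) = (−1)^3·det(B).
det(B) = 648, so p(0) = -648.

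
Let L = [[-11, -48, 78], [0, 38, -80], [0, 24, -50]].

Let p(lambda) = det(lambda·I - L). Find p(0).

220

p(0) = det(0·I − L) = det(−L) = (−1)^3·det(L).
det(L) = -220, so p(0) = 220.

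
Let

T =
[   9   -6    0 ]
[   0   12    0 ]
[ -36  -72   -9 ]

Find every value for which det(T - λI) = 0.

Compute the characteristic polynomial p(μ) = det(μI - T).
Expanding the 3×3 determinant: p(μ) = μ^3 - 12μ^2 - 81μ + 972.
Rational-root test: μ = 9 gives p(9) = 0.
Factor out (μ - 9): p(μ) = (μ - 9)·(μ^2 - 3μ - 108).
The quadratic factors as (μ + 9)·(μ - 12).
Eigenvalues: -9, 9, 12.

-9, 9, 12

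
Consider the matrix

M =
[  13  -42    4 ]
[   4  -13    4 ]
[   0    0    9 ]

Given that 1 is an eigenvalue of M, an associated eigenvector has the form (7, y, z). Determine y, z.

We need (M - 1I)v = 0.
M - 1I = [[12, -42, 4], [4, -14, 4], [0, 0, 8]].
Row 1: (12)·7 + (-42)·y + (4)·z = 0
Row 2: (4)·7 + (-14)·y + (4)·z = 0
Row 3: (0)·7 + (0)·y + (8)·z = 0
Solving gives y = 2, z = 0.
Check: M·(7, 2, 0) = (7, 2, 0) = 1·(7, 2, 0).

2, 0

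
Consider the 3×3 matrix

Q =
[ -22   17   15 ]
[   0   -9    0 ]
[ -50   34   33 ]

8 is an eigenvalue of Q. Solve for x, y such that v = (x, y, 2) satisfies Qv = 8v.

We need (Q - 8I)v = 0.
Q - 8I = [[-30, 17, 15], [0, -17, 0], [-50, 34, 25]].
Row 1: (-30)·x + (17)·y + (15)·2 = 0
Row 2: (0)·x + (-17)·y + (0)·2 = 0
Row 3: (-50)·x + (34)·y + (25)·2 = 0
Solving gives x = 1, y = 0.
Check: Q·(1, 0, 2) = (8, 0, 16) = 8·(1, 0, 2).

1, 0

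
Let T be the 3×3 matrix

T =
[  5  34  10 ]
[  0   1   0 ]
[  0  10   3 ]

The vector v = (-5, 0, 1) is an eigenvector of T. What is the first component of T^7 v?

First find the eigenvalue: Tv = (-15, 0, 3) = 3·(-5, 0, 1), so λ = 3.
Then T^7 v = λ^7·v = 3^7·(-5, 0, 1) = 2187·(-5, 0, 1) = (-10935, 0, 2187).

-10935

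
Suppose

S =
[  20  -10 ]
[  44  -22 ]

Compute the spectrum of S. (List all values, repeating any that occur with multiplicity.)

-2, 0

det(S - sI) = (20 - s)(-22 - s) - (-10)·(44) = s^2 + 2s.
This factors as (s + 2)·s = 0.
Eigenvalues: -2, 0.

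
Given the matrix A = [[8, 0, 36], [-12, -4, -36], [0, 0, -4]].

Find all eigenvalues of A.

-4, -4, 8

Set up det(tI - A) = 0.
Expanding along the first row, p(t) = t^3 - 48t - 128.
Rational-root test: t = -4 gives p(-4) = 0.
Dividing by (t + 4) leaves t^2 - 4t - 32.
The quadratic factors as (t + 4)·(t - 8).
Eigenvalues: -4, -4, 8.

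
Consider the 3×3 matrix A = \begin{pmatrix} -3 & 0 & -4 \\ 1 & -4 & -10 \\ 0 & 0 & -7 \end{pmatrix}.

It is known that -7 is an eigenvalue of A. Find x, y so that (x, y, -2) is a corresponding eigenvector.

-2, -6

We need (A + 7I)v = 0.
A + 7I = [[4, 0, -4], [1, 3, -10], [0, 0, 0]].
Row 1: (4)·x + (0)·y + (-4)·-2 = 0
Row 2: (1)·x + (3)·y + (-10)·-2 = 0
Row 3: (0)·x + (0)·y + (0)·-2 = 0
Solving gives x = -2, y = -6.
Check: A·(-2, -6, -2) = (14, 42, 14) = -7·(-2, -6, -2).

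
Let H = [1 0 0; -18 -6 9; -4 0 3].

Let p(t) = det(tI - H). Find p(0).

p(0) = det(0·I − H) = det(−H) = (−1)^3·det(H).
det(H) = -18, so p(0) = 18.

18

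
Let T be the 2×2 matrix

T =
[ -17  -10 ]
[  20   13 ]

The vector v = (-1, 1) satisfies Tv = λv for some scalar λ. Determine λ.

-7

Compute Tv: T·(-1, 1) = (7, -7).
Since Tv = λv, compare component 1: 7 = λ·-1, so λ = -7.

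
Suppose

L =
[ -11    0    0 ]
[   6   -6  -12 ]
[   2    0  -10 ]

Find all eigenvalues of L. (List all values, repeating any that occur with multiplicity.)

-11, -10, -6

Compute the characteristic polynomial p(λ) = det(λI - L).
Cofactor expansion gives p(λ) = λ^3 + 27λ^2 + 236λ + 660.
Rational-root test: λ = -11 gives p(-11) = 0.
Dividing by (λ + 11) leaves λ^2 + 16λ + 60.
The quadratic factors as (λ + 10)·(λ + 6).
Eigenvalues: -11, -10, -6.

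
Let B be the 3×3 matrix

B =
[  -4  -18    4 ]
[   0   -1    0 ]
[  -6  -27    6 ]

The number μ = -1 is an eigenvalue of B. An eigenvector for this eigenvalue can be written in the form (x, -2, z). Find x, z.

We need (B + 1I)v = 0.
B + 1I = [[-3, -18, 4], [0, 0, 0], [-6, -27, 7]].
Row 1: (-3)·x + (-18)·-2 + (4)·z = 0
Row 2: (0)·x + (0)·-2 + (0)·z = 0
Row 3: (-6)·x + (-27)·-2 + (7)·z = 0
Solving gives x = -12, z = -18.
Check: B·(-12, -2, -18) = (12, 2, 18) = -1·(-12, -2, -18).

-12, -18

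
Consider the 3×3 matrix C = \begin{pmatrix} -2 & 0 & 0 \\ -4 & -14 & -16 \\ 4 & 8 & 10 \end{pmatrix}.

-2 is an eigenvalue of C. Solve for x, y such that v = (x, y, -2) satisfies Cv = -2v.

We need (C + 2I)v = 0.
C + 2I = [[0, 0, 0], [-4, -12, -16], [4, 8, 12]].
Row 1: (0)·x + (0)·y + (0)·-2 = 0
Row 2: (-4)·x + (-12)·y + (-16)·-2 = 0
Row 3: (4)·x + (8)·y + (12)·-2 = 0
Solving gives x = 2, y = 2.
Check: C·(2, 2, -2) = (-4, -4, 4) = -2·(2, 2, -2).

2, 2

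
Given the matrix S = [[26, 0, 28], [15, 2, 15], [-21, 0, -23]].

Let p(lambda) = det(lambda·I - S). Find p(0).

p(0) = det(0·I − S) = det(−S) = (−1)^3·det(S).
det(S) = -20, so p(0) = 20.

20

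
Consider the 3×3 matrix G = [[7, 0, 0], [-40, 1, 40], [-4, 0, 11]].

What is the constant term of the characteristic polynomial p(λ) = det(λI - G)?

p(0) = det(0·I − G) = det(−G) = (−1)^3·det(G).
det(G) = 77, so p(0) = -77.

-77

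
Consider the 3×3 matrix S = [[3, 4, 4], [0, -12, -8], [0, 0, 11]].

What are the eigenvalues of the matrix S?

S is upper triangular, so its eigenvalues are the diagonal entries.
Diagonal: 3, -12, 11.

-12, 3, 11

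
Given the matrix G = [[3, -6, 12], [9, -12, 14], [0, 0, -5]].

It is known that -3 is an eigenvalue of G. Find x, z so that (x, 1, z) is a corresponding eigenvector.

We need (G + 3I)v = 0.
G + 3I = [[6, -6, 12], [9, -9, 14], [0, 0, -2]].
Row 1: (6)·x + (-6)·1 + (12)·z = 0
Row 2: (9)·x + (-9)·1 + (14)·z = 0
Row 3: (0)·x + (0)·1 + (-2)·z = 0
Solving gives x = 1, z = 0.
Check: G·(1, 1, 0) = (-3, -3, 0) = -3·(1, 1, 0).

1, 0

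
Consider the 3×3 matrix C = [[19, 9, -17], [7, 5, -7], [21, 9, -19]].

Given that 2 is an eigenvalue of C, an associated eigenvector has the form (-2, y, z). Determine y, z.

0, -2

We need (C - 2I)v = 0.
C - 2I = [[17, 9, -17], [7, 3, -7], [21, 9, -21]].
Row 1: (17)·-2 + (9)·y + (-17)·z = 0
Row 2: (7)·-2 + (3)·y + (-7)·z = 0
Row 3: (21)·-2 + (9)·y + (-21)·z = 0
Solving gives y = 0, z = -2.
Check: C·(-2, 0, -2) = (-4, 0, -4) = 2·(-2, 0, -2).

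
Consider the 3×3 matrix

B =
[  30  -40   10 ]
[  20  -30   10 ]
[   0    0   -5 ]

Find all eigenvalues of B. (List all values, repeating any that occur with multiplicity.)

Compute the characteristic polynomial p(λ) = det(λI - B).
Cofactor expansion gives p(λ) = λ^3 + 5λ^2 - 100λ - 500.
Rational-root test: λ = -5 gives p(-5) = 0.
Factor out (λ + 5): p(λ) = (λ + 5)·(λ^2 - 100).
The quadratic factors as (λ + 10)·(λ - 10).
Eigenvalues: -10, -5, 10.

-10, -5, 10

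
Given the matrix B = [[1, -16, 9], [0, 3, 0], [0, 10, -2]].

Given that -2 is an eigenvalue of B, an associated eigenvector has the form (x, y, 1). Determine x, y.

-3, 0

We need (B + 2I)v = 0.
B + 2I = [[3, -16, 9], [0, 5, 0], [0, 10, 0]].
Row 1: (3)·x + (-16)·y + (9)·1 = 0
Row 2: (0)·x + (5)·y + (0)·1 = 0
Row 3: (0)·x + (10)·y + (0)·1 = 0
Solving gives x = -3, y = 0.
Check: B·(-3, 0, 1) = (6, 0, -2) = -2·(-3, 0, 1).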